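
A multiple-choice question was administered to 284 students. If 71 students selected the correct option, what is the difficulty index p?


Item difficulty p = number correct / total examinees
p = 71 / 284
p = 0.25

0.25


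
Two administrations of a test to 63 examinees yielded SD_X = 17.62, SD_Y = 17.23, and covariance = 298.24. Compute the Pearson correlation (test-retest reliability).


r = cov(X,Y) / (SD_X * SD_Y)
r = 298.24 / (17.62 * 17.23)
r = 298.24 / 303.5926
r = 0.9824

0.9824


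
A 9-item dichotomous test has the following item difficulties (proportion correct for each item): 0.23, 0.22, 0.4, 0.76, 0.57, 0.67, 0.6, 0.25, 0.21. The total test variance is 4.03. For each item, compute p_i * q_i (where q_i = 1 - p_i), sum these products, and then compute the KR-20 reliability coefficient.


For each item, compute p_i * q_i:
  Item 1: 0.23 * 0.77 = 0.1771
  Item 2: 0.22 * 0.78 = 0.1716
  Item 3: 0.4 * 0.6 = 0.24
  Item 4: 0.76 * 0.24 = 0.1824
  Item 5: 0.57 * 0.43 = 0.2451
  Item 6: 0.67 * 0.33 = 0.2211
  Item 7: 0.6 * 0.4 = 0.24
  Item 8: 0.25 * 0.75 = 0.1875
  Item 9: 0.21 * 0.79 = 0.1659
Sum(p_i * q_i) = 0.1771 + 0.1716 + 0.24 + 0.1824 + 0.2451 + 0.2211 + 0.24 + 0.1875 + 0.1659 = 1.8307
KR-20 = (k/(k-1)) * (1 - Sum(p_i*q_i) / Var_total)
= (9/8) * (1 - 1.8307/4.03)
= 1.125 * 0.5457
KR-20 = 0.6139

0.6139


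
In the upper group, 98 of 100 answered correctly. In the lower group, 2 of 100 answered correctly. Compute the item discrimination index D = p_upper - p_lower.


p_upper = 98/100 = 0.98
p_lower = 2/100 = 0.02
D = 0.98 - 0.02 = 0.96

0.96


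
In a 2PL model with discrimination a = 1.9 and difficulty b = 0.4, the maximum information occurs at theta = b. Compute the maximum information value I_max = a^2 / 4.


For 2PL, max info at theta = b = 0.4
I_max = a^2 / 4 = 1.9^2 / 4
= 3.61 / 4
I_max = 0.9025

0.9025


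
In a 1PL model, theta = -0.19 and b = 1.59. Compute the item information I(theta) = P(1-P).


P = 1/(1+exp(-(-0.19-1.59))) = 0.1443
I = P*(1-P) = 0.1443 * 0.8557
I = 0.1235

0.1235


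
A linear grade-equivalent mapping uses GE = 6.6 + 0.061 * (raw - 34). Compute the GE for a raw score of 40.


raw - median = 40 - 34 = 6
slope * diff = 0.061 * 6 = 0.366
GE = 6.6 + 0.366
GE = 6.966

6.966


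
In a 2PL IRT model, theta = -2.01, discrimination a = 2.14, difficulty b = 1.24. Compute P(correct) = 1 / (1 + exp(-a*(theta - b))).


a*(theta - b) = 2.14 * (-2.01 - 1.24) = -6.955
exp(--6.955) = 1048.3785
P = 1 / (1 + 1048.3785)
P = 0.001

0.001


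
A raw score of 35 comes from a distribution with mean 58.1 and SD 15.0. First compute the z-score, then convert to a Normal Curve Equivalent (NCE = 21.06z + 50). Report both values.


z = (X - mean) / SD = (35 - 58.1) / 15.0
z = -23.1 / 15.0
z = -1.54
NCE = NCE = 21.06z + 50
Carry z at full precision (z = -23.1 / 15.0) into the conversion:
NCE = 21.06 * (-23.1 / 15.0) + 50 = -486.486 / 15.0 + 50
NCE = -32.4324 + 50
NCE = 17.5676

17.5676


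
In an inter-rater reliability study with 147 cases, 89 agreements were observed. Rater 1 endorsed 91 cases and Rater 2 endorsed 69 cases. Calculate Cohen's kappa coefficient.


P_o = 89/147 = 0.605442
P_e = (91*69 + 56*78) / 21609 = 0.492711
kappa = (P_o - P_e) / (1 - P_e)
kappa = (0.605442 - 0.492711) / (1 - 0.492711)
kappa = 0.2222

0.2222


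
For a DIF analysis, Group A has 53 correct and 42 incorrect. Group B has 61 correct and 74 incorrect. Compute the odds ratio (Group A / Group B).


Odds_A = 53/42 = 1.2619
Odds_B = 61/74 = 0.8243
OR = Odds_A / Odds_B = 1.2619 / 0.8243
Exactly, OR = (53 * 74) / (42 * 61) = 3922 / 2562
OR = 1.5308

1.5308


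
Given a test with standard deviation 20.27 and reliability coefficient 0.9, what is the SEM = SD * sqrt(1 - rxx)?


SEM = SD * sqrt(1 - rxx)
SEM = 20.27 * sqrt(1 - 0.9)
SEM = 20.27 * sqrt(0.1) = 20.27 * 0.316228
SEM = 6.4099

6.4099


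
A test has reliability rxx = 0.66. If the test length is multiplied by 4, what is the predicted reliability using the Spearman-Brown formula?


r_new = (n * rxx) / (1 + (n-1) * rxx)
r_new = (4 * 0.66) / (1 + 3 * 0.66)
r_new = 2.64 / 2.98
r_new = 0.8859

0.8859


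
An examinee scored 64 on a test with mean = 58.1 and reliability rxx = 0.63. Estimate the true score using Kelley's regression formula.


T_est = rxx * X + (1 - rxx) * mean
T_est = 0.63 * 64 + 0.37 * 58.1
T_est = 40.32 + 21.497
T_est = 61.817

61.817


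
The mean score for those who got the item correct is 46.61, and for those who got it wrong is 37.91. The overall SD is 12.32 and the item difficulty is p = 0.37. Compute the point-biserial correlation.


q = 1 - p = 0.63
rpb = ((M1 - M0) / SD) * sqrt(p * q)
rpb = ((46.61 - 37.91) / 12.32) * sqrt(0.37 * 0.63)
rpb = 0.3409

0.3409


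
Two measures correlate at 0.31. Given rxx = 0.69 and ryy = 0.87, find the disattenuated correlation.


r_corrected = rxy / sqrt(rxx * ryy)
= 0.31 / sqrt(0.69 * 0.87)
= 0.31 / sqrt(0.6003)
= 0.31 / 0.77479
r_corrected = 0.4001

0.4001


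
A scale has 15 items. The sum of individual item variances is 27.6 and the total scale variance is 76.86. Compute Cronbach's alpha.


alpha = (k/(k-1)) * (1 - sum(si^2)/s_total^2)
= (15/14) * (1 - 27.6/76.86)
alpha = 0.6867

0.6867


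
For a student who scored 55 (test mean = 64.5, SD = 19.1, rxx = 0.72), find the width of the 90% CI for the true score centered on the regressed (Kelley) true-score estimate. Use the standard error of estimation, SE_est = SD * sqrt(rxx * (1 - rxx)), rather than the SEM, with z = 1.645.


True score estimate = 0.72*55 + 0.28*64.5 = 57.66
SE_est = SD * sqrt(rxx * (1 - rxx)) = 19.1 * sqrt(0.72 * 0.28) = 19.1 * sqrt(0.2016) = 8.575879
CI = T_est +/- z * SE_est, so width = 2 * z * SE_est = 2 * 1.645 * 8.575879
Width = 28.2146

28.2146


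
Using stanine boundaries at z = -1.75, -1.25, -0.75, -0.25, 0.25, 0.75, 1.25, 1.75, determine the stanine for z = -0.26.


Stanine boundaries: [-1.75, -1.25, -0.75, -0.25, 0.25, 0.75, 1.25, 1.75]
z = -0.26
Check each boundary:
  z >= -1.75 -> could be stanine 2
  z >= -1.25 -> could be stanine 3
  z >= -0.75 -> could be stanine 4
  z < -0.25
  z < 0.25
  z < 0.75
  z < 1.25
  z < 1.75
Highest qualifying boundary gives stanine = 4

4


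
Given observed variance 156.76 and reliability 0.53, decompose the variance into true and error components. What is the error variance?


var_true = rxx * var_obs = 0.53 * 156.76 = 83.0828
var_error = var_obs - var_true
var_error = 156.76 - 83.0828
var_error = 73.6772

73.6772


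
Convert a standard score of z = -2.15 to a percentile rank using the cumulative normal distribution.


CDF(z) = 0.5 * (1 + erf(z/sqrt(2)))
erf(-1.5203) = -0.9684
CDF = 0.0158
Percentile rank = 0.0158 * 100 = 1.58

1.58


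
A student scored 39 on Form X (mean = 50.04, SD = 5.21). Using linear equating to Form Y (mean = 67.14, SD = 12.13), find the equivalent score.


slope = SD_Y / SD_X = 12.13 / 5.21 ~ 2.3282
intercept = mean_Y - slope * mean_X = 67.14 - (12.13 / 5.21) * 50.04 ~ -49.3639
Y = slope * X + intercept. To avoid rounding drift from the rounded slope/intercept, evaluate the equivalent form Y = mean_Y + SD_Y * (X - mean_X) / SD_X at full precision:
Y = 67.14 + 12.13 * (39 - 50.04) / 5.21
Y = 67.14 - 12.13 * 11.04 / 5.21
Y = 67.14 - 133.9152 / 5.21
Y = 67.14 - 25.7035
Y = 41.4365

41.4365


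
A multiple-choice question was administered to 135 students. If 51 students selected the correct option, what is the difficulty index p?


Item difficulty p = number correct / total examinees
p = 51 / 135
p = 0.3778

0.3778


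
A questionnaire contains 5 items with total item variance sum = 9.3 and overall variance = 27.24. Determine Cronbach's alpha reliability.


alpha = (k/(k-1)) * (1 - sum(si^2)/s_total^2)
= (5/4) * (1 - 9.3/27.24)
alpha = 0.8232

0.8232


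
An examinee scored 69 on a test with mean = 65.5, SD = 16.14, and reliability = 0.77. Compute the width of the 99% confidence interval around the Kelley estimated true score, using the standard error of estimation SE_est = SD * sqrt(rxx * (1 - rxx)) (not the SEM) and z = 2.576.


True score estimate = 0.77*69 + 0.23*65.5 = 68.195
SE_est = SD * sqrt(rxx * (1 - rxx)) = 16.14 * sqrt(0.77 * 0.23) = 16.14 * sqrt(0.1771) = 6.792237
CI = T_est +/- z * SE_est, so width = 2 * z * SE_est = 2 * 2.576 * 6.792237
Width = 34.9936

34.9936


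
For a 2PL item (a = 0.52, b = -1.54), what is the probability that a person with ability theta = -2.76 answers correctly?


a*(theta - b) = 0.52 * (-2.76 - -1.54) = -0.6344
exp(--0.6344) = 1.8859
P = 1 / (1 + 1.8859)
P = 0.3465

0.3465


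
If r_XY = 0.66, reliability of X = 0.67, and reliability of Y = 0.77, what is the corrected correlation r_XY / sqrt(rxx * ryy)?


r_corrected = rxy / sqrt(rxx * ryy)
= 0.66 / sqrt(0.67 * 0.77)
= 0.66 / sqrt(0.5159)
= 0.66 / 0.718262
r_corrected = 0.9189

0.9189


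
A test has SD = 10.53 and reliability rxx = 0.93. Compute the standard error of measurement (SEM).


SEM = SD * sqrt(1 - rxx)
SEM = 10.53 * sqrt(1 - 0.93)
SEM = 10.53 * sqrt(0.07) = 10.53 * 0.264575
SEM = 2.786

2.786


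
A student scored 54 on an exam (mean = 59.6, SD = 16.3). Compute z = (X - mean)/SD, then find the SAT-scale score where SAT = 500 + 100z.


z = (X - mean) / SD = (54 - 59.6) / 16.3
z = -5.6 / 16.3
z = -0.3436
SAT-scale = SAT = 500 + 100z
Carry z at full precision (z = -5.6 / 16.3) into the conversion:
SAT-scale = 500 + 100 * (-5.6 / 16.3) = 500 + -560 / 16.3
SAT-scale = 500 + -34.3558
SAT-scale = 465.6442

465.6442


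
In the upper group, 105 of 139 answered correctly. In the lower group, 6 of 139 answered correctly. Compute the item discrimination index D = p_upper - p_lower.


p_upper = 105/139 = 0.7554
p_lower = 6/139 = 0.0432
D = 0.7554 - 0.0432 = 0.7122

0.7122


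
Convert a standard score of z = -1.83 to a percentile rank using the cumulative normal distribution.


CDF(z) = 0.5 * (1 + erf(z/sqrt(2)))
erf(-1.294) = -0.9328
CDF = 0.0336
Percentile rank = 0.0336 * 100 = 3.36

3.36


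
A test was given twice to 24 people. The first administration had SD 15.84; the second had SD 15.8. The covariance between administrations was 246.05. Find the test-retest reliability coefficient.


r = cov(X,Y) / (SD_X * SD_Y)
r = 246.05 / (15.84 * 15.8)
r = 246.05 / 250.272
r = 0.9831

0.9831


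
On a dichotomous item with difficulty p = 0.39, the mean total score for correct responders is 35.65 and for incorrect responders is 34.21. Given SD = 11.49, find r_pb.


q = 1 - p = 0.61
rpb = ((M1 - M0) / SD) * sqrt(p * q)
rpb = ((35.65 - 34.21) / 11.49) * sqrt(0.39 * 0.61)
rpb = 0.0611

0.0611


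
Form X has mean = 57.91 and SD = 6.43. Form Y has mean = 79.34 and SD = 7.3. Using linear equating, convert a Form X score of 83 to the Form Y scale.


slope = SD_Y / SD_X = 7.3 / 6.43 ~ 1.1353
intercept = mean_Y - slope * mean_X = 79.34 - (7.3 / 6.43) * 57.91 ~ 13.5946
Y = slope * X + intercept. To avoid rounding drift from the rounded slope/intercept, evaluate the equivalent form Y = mean_Y + SD_Y * (X - mean_X) / SD_X at full precision:
Y = 79.34 + 7.3 * (83 - 57.91) / 6.43
Y = 79.34 + 7.3 * 25.09 / 6.43
Y = 79.34 + 183.157 / 6.43
Y = 79.34 + 28.4848
Y = 107.8248

107.8248


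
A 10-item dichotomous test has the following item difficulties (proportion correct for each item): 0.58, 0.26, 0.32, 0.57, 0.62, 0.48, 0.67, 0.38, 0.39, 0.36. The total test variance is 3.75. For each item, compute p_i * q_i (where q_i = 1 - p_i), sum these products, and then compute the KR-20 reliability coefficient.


For each item, compute p_i * q_i:
  Item 1: 0.58 * 0.42 = 0.2436
  Item 2: 0.26 * 0.74 = 0.1924
  Item 3: 0.32 * 0.68 = 0.2176
  Item 4: 0.57 * 0.43 = 0.2451
  Item 5: 0.62 * 0.38 = 0.2356
  Item 6: 0.48 * 0.52 = 0.2496
  Item 7: 0.67 * 0.33 = 0.2211
  Item 8: 0.38 * 0.62 = 0.2356
  Item 9: 0.39 * 0.61 = 0.2379
  Item 10: 0.36 * 0.64 = 0.2304
Sum(p_i * q_i) = 0.2436 + 0.1924 + 0.2176 + 0.2451 + 0.2356 + 0.2496 + 0.2211 + 0.2356 + 0.2379 + 0.2304 = 2.3089
KR-20 = (k/(k-1)) * (1 - Sum(p_i*q_i) / Var_total)
= (10/9) * (1 - 2.3089/3.75)
= 1.1111 * 0.3843
KR-20 = 0.427

0.427


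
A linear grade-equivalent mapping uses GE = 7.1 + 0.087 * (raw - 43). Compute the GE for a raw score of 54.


raw - median = 54 - 43 = 11
slope * diff = 0.087 * 11 = 0.957
GE = 7.1 + 0.957
GE = 8.057

8.057


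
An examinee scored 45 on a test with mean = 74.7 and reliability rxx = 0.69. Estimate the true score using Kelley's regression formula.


T_est = rxx * X + (1 - rxx) * mean
T_est = 0.69 * 45 + 0.31 * 74.7
T_est = 31.05 + 23.157
T_est = 54.207

54.207


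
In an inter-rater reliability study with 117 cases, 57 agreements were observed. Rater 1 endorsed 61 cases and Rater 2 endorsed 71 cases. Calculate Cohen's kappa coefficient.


P_o = 57/117 = 0.487179
P_e = (61*71 + 56*46) / 13689 = 0.504566
kappa = (P_o - P_e) / (1 - P_e)
kappa = (0.487179 - 0.504566) / (1 - 0.504566)
kappa = -0.0351

-0.0351


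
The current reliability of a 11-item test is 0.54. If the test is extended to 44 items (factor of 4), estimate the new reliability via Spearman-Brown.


r_new = (n * rxx) / (1 + (n-1) * rxx)
r_new = (4 * 0.54) / (1 + 3 * 0.54)
r_new = 2.16 / 2.62
r_new = 0.8244

0.8244


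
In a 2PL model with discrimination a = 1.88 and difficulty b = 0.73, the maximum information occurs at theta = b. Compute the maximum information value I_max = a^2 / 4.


For 2PL, max info at theta = b = 0.73
I_max = a^2 / 4 = 1.88^2 / 4
= 3.5344 / 4
I_max = 0.8836

0.8836


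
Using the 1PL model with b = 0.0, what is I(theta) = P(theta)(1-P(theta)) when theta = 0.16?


P = 1/(1+exp(-(0.16-0.0))) = 0.5399
I = P*(1-P) = 0.5399 * 0.4601
I = 0.2484

0.2484


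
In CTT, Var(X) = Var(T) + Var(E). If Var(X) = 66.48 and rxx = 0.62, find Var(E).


var_true = rxx * var_obs = 0.62 * 66.48 = 41.2176
var_error = var_obs - var_true
var_error = 66.48 - 41.2176
var_error = 25.2624

25.2624


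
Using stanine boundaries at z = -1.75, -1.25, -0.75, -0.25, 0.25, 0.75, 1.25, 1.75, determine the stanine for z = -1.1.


Stanine boundaries: [-1.75, -1.25, -0.75, -0.25, 0.25, 0.75, 1.25, 1.75]
z = -1.1
Check each boundary:
  z >= -1.75 -> could be stanine 2
  z >= -1.25 -> could be stanine 3
  z < -0.75
  z < -0.25
  z < 0.25
  z < 0.75
  z < 1.25
  z < 1.75
Highest qualifying boundary gives stanine = 3

3


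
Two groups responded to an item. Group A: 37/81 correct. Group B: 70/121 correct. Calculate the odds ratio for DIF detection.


Odds_A = 37/44 = 0.8409
Odds_B = 70/51 = 1.3725
OR = Odds_A / Odds_B = 0.8409 / 1.3725
Exactly, OR = (37 * 51) / (44 * 70) = 1887 / 3080
OR = 0.6127

0.6127


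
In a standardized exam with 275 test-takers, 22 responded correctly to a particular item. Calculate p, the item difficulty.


Item difficulty p = number correct / total examinees
p = 22 / 275
p = 0.08

0.08


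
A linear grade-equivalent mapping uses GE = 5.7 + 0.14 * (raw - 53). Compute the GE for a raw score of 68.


raw - median = 68 - 53 = 15
slope * diff = 0.14 * 15 = 2.1
GE = 5.7 + 2.1
GE = 7.8

7.8


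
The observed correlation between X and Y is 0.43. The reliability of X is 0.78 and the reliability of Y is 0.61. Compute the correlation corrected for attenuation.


r_corrected = rxy / sqrt(rxx * ryy)
= 0.43 / sqrt(0.78 * 0.61)
= 0.43 / sqrt(0.4758)
= 0.43 / 0.689783
r_corrected = 0.6234

0.6234


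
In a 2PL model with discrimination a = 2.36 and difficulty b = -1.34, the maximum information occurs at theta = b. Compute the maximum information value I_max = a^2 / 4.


For 2PL, max info at theta = b = -1.34
I_max = a^2 / 4 = 2.36^2 / 4
= 5.5696 / 4
I_max = 1.3924

1.3924


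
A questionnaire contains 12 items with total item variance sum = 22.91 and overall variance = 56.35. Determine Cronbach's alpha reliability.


alpha = (k/(k-1)) * (1 - sum(si^2)/s_total^2)
= (12/11) * (1 - 22.91/56.35)
alpha = 0.6474

0.6474


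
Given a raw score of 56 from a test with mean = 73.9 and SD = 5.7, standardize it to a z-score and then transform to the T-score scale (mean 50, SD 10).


z = (X - mean) / SD = (56 - 73.9) / 5.7
z = -17.9 / 5.7
z = -3.1404
T-score = T = 50 + 10z
Carry z at full precision (z = -17.9 / 5.7) into the conversion:
T-score = 50 + 10 * (-17.9 / 5.7) = 50 + -179 / 5.7
T-score = 50 + -31.4035
T-score = 18.5965

18.5965


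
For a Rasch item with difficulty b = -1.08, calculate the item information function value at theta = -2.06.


P = 1/(1+exp(-(-2.06--1.08))) = 0.2729
I = P*(1-P) = 0.2729 * 0.7271
I = 0.1984

0.1984


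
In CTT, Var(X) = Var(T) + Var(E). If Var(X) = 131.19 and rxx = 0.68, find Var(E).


var_true = rxx * var_obs = 0.68 * 131.19 = 89.2092
var_error = var_obs - var_true
var_error = 131.19 - 89.2092
var_error = 41.9808

41.9808


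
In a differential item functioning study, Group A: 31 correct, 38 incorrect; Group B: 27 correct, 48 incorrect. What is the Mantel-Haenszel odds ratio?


Odds_A = 31/38 = 0.8158
Odds_B = 27/48 = 0.5625
OR = Odds_A / Odds_B = 0.8158 / 0.5625
Exactly, OR = (31 * 48) / (38 * 27) = 1488 / 1026
OR = 1.4503

1.4503


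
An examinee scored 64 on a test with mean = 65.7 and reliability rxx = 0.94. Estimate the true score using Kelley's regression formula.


T_est = rxx * X + (1 - rxx) * mean
T_est = 0.94 * 64 + 0.06 * 65.7
T_est = 60.16 + 3.942
T_est = 64.102

64.102


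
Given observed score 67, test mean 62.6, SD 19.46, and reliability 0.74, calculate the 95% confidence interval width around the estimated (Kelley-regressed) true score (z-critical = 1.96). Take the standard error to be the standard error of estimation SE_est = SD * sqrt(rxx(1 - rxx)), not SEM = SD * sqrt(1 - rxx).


True score estimate = 0.74*67 + 0.26*62.6 = 65.856
SE_est = SD * sqrt(rxx * (1 - rxx)) = 19.46 * sqrt(0.74 * 0.26) = 19.46 * sqrt(0.1924) = 8.535822
CI = T_est +/- z * SE_est, so width = 2 * z * SE_est = 2 * 1.96 * 8.535822
Width = 33.4604

33.4604


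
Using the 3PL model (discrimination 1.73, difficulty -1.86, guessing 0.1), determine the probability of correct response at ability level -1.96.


logit = 1.73*(-1.96 - -1.86) = -0.173
P* = 1/(1 + exp(--0.173)) = 0.4569
P = 0.1 + (1 - 0.1) * 0.4569
P = 0.5112

0.5112


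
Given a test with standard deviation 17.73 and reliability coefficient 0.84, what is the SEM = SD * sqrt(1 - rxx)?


SEM = SD * sqrt(1 - rxx)
SEM = 17.73 * sqrt(1 - 0.84)
SEM = 17.73 * sqrt(0.16) = 17.73 * 0.4
SEM = 7.092

7.092


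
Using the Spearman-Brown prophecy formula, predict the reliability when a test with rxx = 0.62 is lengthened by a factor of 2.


r_new = (n * rxx) / (1 + (n-1) * rxx)
r_new = (2 * 0.62) / (1 + 1 * 0.62)
r_new = 1.24 / 1.62
r_new = 0.7654

0.7654


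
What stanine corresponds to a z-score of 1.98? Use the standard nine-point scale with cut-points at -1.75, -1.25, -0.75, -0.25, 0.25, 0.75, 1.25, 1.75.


Stanine boundaries: [-1.75, -1.25, -0.75, -0.25, 0.25, 0.75, 1.25, 1.75]
z = 1.98
Check each boundary:
  z >= -1.75 -> could be stanine 2
  z >= -1.25 -> could be stanine 3
  z >= -0.75 -> could be stanine 4
  z >= -0.25 -> could be stanine 5
  z >= 0.25 -> could be stanine 6
  z >= 0.75 -> could be stanine 7
  z >= 1.25 -> could be stanine 8
  z >= 1.75 -> could be stanine 9
Highest qualifying boundary gives stanine = 9

9


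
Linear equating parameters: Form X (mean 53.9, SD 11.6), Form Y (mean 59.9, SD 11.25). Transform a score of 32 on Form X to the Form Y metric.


slope = SD_Y / SD_X = 11.25 / 11.6 ~ 0.9698
intercept = mean_Y - slope * mean_X = 59.9 - (11.25 / 11.6) * 53.9 ~ 7.6263
Y = slope * X + intercept. To avoid rounding drift from the rounded slope/intercept, evaluate the equivalent form Y = mean_Y + SD_Y * (X - mean_X) / SD_X at full precision:
Y = 59.9 + 11.25 * (32 - 53.9) / 11.6
Y = 59.9 - 11.25 * 21.9 / 11.6
Y = 59.9 - 246.375 / 11.6
Y = 59.9 - 21.2392
Y = 38.6608

38.6608


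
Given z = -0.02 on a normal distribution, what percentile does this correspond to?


CDF(z) = 0.5 * (1 + erf(z/sqrt(2)))
erf(-0.0141) = -0.016
CDF = 0.492
Percentile rank = 0.492 * 100 = 49.2

49.2


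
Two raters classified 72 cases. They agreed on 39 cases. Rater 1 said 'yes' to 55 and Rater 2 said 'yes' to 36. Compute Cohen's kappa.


P_o = 39/72 = 0.541667
P_e = (55*36 + 17*36) / 5184 = 0.5
kappa = (P_o - P_e) / (1 - P_e)
kappa = (0.541667 - 0.5) / (1 - 0.5)
kappa = 0.0833

0.0833


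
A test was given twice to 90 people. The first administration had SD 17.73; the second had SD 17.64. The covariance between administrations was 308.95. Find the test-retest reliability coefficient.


r = cov(X,Y) / (SD_X * SD_Y)
r = 308.95 / (17.73 * 17.64)
r = 308.95 / 312.7572
r = 0.9878

0.9878


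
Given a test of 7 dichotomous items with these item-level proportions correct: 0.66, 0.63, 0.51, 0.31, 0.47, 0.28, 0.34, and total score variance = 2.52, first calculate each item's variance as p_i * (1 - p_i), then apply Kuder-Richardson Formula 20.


For each item, compute p_i * q_i:
  Item 1: 0.66 * 0.34 = 0.2244
  Item 2: 0.63 * 0.37 = 0.2331
  Item 3: 0.51 * 0.49 = 0.2499
  Item 4: 0.31 * 0.69 = 0.2139
  Item 5: 0.47 * 0.53 = 0.2491
  Item 6: 0.28 * 0.72 = 0.2016
  Item 7: 0.34 * 0.66 = 0.2244
Sum(p_i * q_i) = 0.2244 + 0.2331 + 0.2499 + 0.2139 + 0.2491 + 0.2016 + 0.2244 = 1.5964
KR-20 = (k/(k-1)) * (1 - Sum(p_i*q_i) / Var_total)
= (7/6) * (1 - 1.5964/2.52)
= 1.1667 * 0.3665
KR-20 = 0.4276

0.4276


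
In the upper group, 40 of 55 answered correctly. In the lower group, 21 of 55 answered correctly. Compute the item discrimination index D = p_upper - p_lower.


p_upper = 40/55 = 0.7273
p_lower = 21/55 = 0.3818
D = 0.7273 - 0.3818 = 0.3455

0.3455


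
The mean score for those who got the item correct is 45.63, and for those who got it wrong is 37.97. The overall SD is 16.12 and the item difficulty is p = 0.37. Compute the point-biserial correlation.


q = 1 - p = 0.63
rpb = ((M1 - M0) / SD) * sqrt(p * q)
rpb = ((45.63 - 37.97) / 16.12) * sqrt(0.37 * 0.63)
rpb = 0.2294

0.2294


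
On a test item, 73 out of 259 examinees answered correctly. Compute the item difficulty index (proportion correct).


Item difficulty p = number correct / total examinees
p = 73 / 259
p = 0.2819

0.2819


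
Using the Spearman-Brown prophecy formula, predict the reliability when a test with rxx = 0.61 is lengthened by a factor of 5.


r_new = (n * rxx) / (1 + (n-1) * rxx)
r_new = (5 * 0.61) / (1 + 4 * 0.61)
r_new = 3.05 / 3.44
r_new = 0.8866

0.8866


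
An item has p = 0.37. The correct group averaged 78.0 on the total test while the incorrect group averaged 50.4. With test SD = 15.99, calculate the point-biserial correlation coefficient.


q = 1 - p = 0.63
rpb = ((M1 - M0) / SD) * sqrt(p * q)
rpb = ((78.0 - 50.4) / 15.99) * sqrt(0.37 * 0.63)
rpb = 0.8334

0.8334


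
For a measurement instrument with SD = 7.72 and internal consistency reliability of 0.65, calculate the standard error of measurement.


SEM = SD * sqrt(1 - rxx)
SEM = 7.72 * sqrt(1 - 0.65)
SEM = 7.72 * sqrt(0.35) = 7.72 * 0.591608
SEM = 4.5672

4.5672


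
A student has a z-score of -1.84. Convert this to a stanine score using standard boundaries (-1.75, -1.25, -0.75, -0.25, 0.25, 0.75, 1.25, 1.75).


Stanine boundaries: [-1.75, -1.25, -0.75, -0.25, 0.25, 0.75, 1.25, 1.75]
z = -1.84
Check each boundary:
  z < -1.75
  z < -1.25
  z < -0.75
  z < -0.25
  z < 0.25
  z < 0.75
  z < 1.25
  z < 1.75
Highest qualifying boundary gives stanine = 1

1


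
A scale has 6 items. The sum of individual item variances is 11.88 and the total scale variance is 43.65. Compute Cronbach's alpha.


alpha = (k/(k-1)) * (1 - sum(si^2)/s_total^2)
= (6/5) * (1 - 11.88/43.65)
alpha = 0.8734

0.8734


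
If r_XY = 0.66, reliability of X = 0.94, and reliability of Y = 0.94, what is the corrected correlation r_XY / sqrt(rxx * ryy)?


r_corrected = rxy / sqrt(rxx * ryy)
= 0.66 / sqrt(0.94 * 0.94)
= 0.66 / sqrt(0.8836)
= 0.66 / 0.94
r_corrected = 0.7021

0.7021


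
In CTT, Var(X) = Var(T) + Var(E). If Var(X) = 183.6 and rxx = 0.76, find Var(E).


var_true = rxx * var_obs = 0.76 * 183.6 = 139.536
var_error = var_obs - var_true
var_error = 183.6 - 139.536
var_error = 44.064

44.064


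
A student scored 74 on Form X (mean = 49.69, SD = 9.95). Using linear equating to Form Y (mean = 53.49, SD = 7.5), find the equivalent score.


slope = SD_Y / SD_X = 7.5 / 9.95 ~ 0.7538
intercept = mean_Y - slope * mean_X = 53.49 - (7.5 / 9.95) * 49.69 ~ 16.0352
Y = slope * X + intercept. To avoid rounding drift from the rounded slope/intercept, evaluate the equivalent form Y = mean_Y + SD_Y * (X - mean_X) / SD_X at full precision:
Y = 53.49 + 7.5 * (74 - 49.69) / 9.95
Y = 53.49 + 7.5 * 24.31 / 9.95
Y = 53.49 + 182.325 / 9.95
Y = 53.49 + 18.3241
Y = 71.8141

71.8141


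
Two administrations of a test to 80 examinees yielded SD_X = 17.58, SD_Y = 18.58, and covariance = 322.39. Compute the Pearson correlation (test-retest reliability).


r = cov(X,Y) / (SD_X * SD_Y)
r = 322.39 / (17.58 * 18.58)
r = 322.39 / 326.6364
r = 0.987

0.987


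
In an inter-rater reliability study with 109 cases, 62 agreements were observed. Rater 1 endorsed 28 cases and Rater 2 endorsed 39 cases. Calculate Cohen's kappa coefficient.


P_o = 62/109 = 0.568807
P_e = (28*39 + 81*70) / 11881 = 0.569144
kappa = (P_o - P_e) / (1 - P_e)
kappa = (0.568807 - 0.569144) / (1 - 0.569144)
kappa = -0.0008

-0.0008


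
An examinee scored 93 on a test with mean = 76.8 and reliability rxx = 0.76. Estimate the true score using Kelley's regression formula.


T_est = rxx * X + (1 - rxx) * mean
T_est = 0.76 * 93 + 0.24 * 76.8
T_est = 70.68 + 18.432
T_est = 89.112

89.112


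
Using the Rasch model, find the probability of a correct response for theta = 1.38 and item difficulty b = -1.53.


theta - b = 1.38 - -1.53 = 2.91
exp(-(theta - b)) = exp(-2.91) = 0.0545
P = 1 / (1 + 0.0545)
P = 0.9483

0.9483


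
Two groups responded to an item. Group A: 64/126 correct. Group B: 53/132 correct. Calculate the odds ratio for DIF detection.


Odds_A = 64/62 = 1.0323
Odds_B = 53/79 = 0.6709
OR = Odds_A / Odds_B = 1.0323 / 0.6709
Exactly, OR = (64 * 79) / (62 * 53) = 5056 / 3286
OR = 1.5386

1.5386


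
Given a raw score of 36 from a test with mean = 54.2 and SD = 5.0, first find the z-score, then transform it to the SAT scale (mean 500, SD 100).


z = (X - mean) / SD = (36 - 54.2) / 5.0
z = -18.2 / 5.0
z = -3.64
SAT-scale = SAT = 500 + 100z
Carry z at full precision (z = -18.2 / 5.0) into the conversion:
SAT-scale = 500 + 100 * (-18.2 / 5.0) = 500 + -1820 / 5.0
SAT-scale = 500 + -364.0
SAT-scale = 136.0

136.0


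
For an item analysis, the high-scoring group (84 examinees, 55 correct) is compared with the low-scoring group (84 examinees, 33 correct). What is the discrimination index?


p_upper = 55/84 = 0.6548
p_lower = 33/84 = 0.3929
D = 0.6548 - 0.3929 = 0.2619

0.2619


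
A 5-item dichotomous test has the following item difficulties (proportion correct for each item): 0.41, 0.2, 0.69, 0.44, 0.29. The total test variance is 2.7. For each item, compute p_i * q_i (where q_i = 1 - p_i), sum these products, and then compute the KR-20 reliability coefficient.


For each item, compute p_i * q_i:
  Item 1: 0.41 * 0.59 = 0.2419
  Item 2: 0.2 * 0.8 = 0.16
  Item 3: 0.69 * 0.31 = 0.2139
  Item 4: 0.44 * 0.56 = 0.2464
  Item 5: 0.29 * 0.71 = 0.2059
Sum(p_i * q_i) = 0.2419 + 0.16 + 0.2139 + 0.2464 + 0.2059 = 1.0681
KR-20 = (k/(k-1)) * (1 - Sum(p_i*q_i) / Var_total)
= (5/4) * (1 - 1.0681/2.7)
= 1.25 * 0.6044
KR-20 = 0.7555

0.7555


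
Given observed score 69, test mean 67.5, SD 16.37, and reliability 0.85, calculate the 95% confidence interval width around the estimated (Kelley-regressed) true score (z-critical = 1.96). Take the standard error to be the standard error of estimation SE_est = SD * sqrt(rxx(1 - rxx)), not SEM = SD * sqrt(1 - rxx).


True score estimate = 0.85*69 + 0.15*67.5 = 68.775
SE_est = SD * sqrt(rxx * (1 - rxx)) = 16.37 * sqrt(0.85 * 0.15) = 16.37 * sqrt(0.1275) = 5.845259
CI = T_est +/- z * SE_est, so width = 2 * z * SE_est = 2 * 1.96 * 5.845259
Width = 22.9134

22.9134


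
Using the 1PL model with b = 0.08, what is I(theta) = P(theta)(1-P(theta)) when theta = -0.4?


P = 1/(1+exp(-(-0.4-0.08))) = 0.3823
I = P*(1-P) = 0.3823 * 0.6177
I = 0.2361

0.2361


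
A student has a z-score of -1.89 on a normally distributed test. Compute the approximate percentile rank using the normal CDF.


CDF(z) = 0.5 * (1 + erf(z/sqrt(2)))
erf(-1.3364) = -0.9412
CDF = 0.0294
Percentile rank = 0.0294 * 100 = 2.94

2.94


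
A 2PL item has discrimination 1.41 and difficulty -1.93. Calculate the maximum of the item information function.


For 2PL, max info at theta = b = -1.93
I_max = a^2 / 4 = 1.41^2 / 4
= 1.9881 / 4
I_max = 0.497

0.497


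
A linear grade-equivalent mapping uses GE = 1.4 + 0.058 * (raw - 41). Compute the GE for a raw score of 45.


raw - median = 45 - 41 = 4
slope * diff = 0.058 * 4 = 0.232
GE = 1.4 + 0.232
GE = 1.632

1.632


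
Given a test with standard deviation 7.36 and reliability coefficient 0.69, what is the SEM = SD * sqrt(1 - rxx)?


SEM = SD * sqrt(1 - rxx)
SEM = 7.36 * sqrt(1 - 0.69)
SEM = 7.36 * sqrt(0.31) = 7.36 * 0.556776
SEM = 4.0979

4.0979


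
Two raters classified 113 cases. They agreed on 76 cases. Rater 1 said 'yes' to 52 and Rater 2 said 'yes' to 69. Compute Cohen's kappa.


P_o = 76/113 = 0.672566
P_e = (52*69 + 61*44) / 12769 = 0.49119
kappa = (P_o - P_e) / (1 - P_e)
kappa = (0.672566 - 0.49119) / (1 - 0.49119)
kappa = 0.3565

0.3565


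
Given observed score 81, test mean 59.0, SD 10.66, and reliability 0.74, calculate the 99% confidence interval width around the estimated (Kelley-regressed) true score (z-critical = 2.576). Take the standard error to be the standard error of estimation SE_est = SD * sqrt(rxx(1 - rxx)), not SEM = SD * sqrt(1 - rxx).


True score estimate = 0.74*81 + 0.26*59.0 = 75.28
SE_est = SD * sqrt(rxx * (1 - rxx)) = 10.66 * sqrt(0.74 * 0.26) = 10.66 * sqrt(0.1924) = 4.675841
CI = T_est +/- z * SE_est, so width = 2 * z * SE_est = 2 * 2.576 * 4.675841
Width = 24.0899

24.0899


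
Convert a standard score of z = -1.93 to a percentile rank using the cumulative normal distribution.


CDF(z) = 0.5 * (1 + erf(z/sqrt(2)))
erf(-1.3647) = -0.9464
CDF = 0.0268
Percentile rank = 0.0268 * 100 = 2.68

2.68


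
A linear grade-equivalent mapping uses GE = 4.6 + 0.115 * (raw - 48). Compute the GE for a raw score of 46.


raw - median = 46 - 48 = -2
slope * diff = 0.115 * -2 = -0.23
GE = 4.6 + -0.23
GE = 4.37

4.37


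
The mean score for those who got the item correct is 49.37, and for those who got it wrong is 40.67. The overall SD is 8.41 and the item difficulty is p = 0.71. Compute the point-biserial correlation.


q = 1 - p = 0.29
rpb = ((M1 - M0) / SD) * sqrt(p * q)
rpb = ((49.37 - 40.67) / 8.41) * sqrt(0.71 * 0.29)
rpb = 0.4694

0.4694


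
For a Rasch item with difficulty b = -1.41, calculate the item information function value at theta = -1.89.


P = 1/(1+exp(-(-1.89--1.41))) = 0.3823
I = P*(1-P) = 0.3823 * 0.6177
I = 0.2361

0.2361


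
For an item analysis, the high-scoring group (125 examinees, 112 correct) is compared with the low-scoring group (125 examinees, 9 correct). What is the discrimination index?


p_upper = 112/125 = 0.896
p_lower = 9/125 = 0.072
D = 0.896 - 0.072 = 0.824

0.824


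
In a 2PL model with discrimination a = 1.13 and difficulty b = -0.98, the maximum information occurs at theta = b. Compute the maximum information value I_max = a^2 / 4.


For 2PL, max info at theta = b = -0.98
I_max = a^2 / 4 = 1.13^2 / 4
= 1.2769 / 4
I_max = 0.3192

0.3192


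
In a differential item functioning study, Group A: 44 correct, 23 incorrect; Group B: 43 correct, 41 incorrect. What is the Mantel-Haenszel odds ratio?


Odds_A = 44/23 = 1.913
Odds_B = 43/41 = 1.0488
OR = Odds_A / Odds_B = 1.913 / 1.0488
Exactly, OR = (44 * 41) / (23 * 43) = 1804 / 989
OR = 1.8241

1.8241


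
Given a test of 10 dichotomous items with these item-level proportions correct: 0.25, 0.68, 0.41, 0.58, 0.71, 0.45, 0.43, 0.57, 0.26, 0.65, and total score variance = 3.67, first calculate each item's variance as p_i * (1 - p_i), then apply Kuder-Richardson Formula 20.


For each item, compute p_i * q_i:
  Item 1: 0.25 * 0.75 = 0.1875
  Item 2: 0.68 * 0.32 = 0.2176
  Item 3: 0.41 * 0.59 = 0.2419
  Item 4: 0.58 * 0.42 = 0.2436
  Item 5: 0.71 * 0.29 = 0.2059
  Item 6: 0.45 * 0.55 = 0.2475
  Item 7: 0.43 * 0.57 = 0.2451
  Item 8: 0.57 * 0.43 = 0.2451
  Item 9: 0.26 * 0.74 = 0.1924
  Item 10: 0.65 * 0.35 = 0.2275
Sum(p_i * q_i) = 0.1875 + 0.2176 + 0.2419 + 0.2436 + 0.2059 + 0.2475 + 0.2451 + 0.2451 + 0.1924 + 0.2275 = 2.2541
KR-20 = (k/(k-1)) * (1 - Sum(p_i*q_i) / Var_total)
= (10/9) * (1 - 2.2541/3.67)
= 1.1111 * 0.3858
KR-20 = 0.4287

0.4287


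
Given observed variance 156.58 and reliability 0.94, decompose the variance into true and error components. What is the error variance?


var_true = rxx * var_obs = 0.94 * 156.58 = 147.1852
var_error = var_obs - var_true
var_error = 156.58 - 147.1852
var_error = 9.3948

9.3948


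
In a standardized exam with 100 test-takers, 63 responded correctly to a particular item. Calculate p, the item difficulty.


Item difficulty p = number correct / total examinees
p = 63 / 100
p = 0.63

0.63


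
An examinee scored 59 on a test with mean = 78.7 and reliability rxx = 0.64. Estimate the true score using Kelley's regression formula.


T_est = rxx * X + (1 - rxx) * mean
T_est = 0.64 * 59 + 0.36 * 78.7
T_est = 37.76 + 28.332
T_est = 66.092

66.092


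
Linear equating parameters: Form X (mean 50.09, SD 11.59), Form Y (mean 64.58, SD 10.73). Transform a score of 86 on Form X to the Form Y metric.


slope = SD_Y / SD_X = 10.73 / 11.59 ~ 0.9258
intercept = mean_Y - slope * mean_X = 64.58 - (10.73 / 11.59) * 50.09 ~ 18.2068
Y = slope * X + intercept. To avoid rounding drift from the rounded slope/intercept, evaluate the equivalent form Y = mean_Y + SD_Y * (X - mean_X) / SD_X at full precision:
Y = 64.58 + 10.73 * (86 - 50.09) / 11.59
Y = 64.58 + 10.73 * 35.91 / 11.59
Y = 64.58 + 385.3143 / 11.59
Y = 64.58 + 33.2454
Y = 97.8254

97.8254


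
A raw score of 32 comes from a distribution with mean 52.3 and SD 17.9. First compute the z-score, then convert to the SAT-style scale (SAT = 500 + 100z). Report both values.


z = (X - mean) / SD = (32 - 52.3) / 17.9
z = -20.3 / 17.9
z = -1.1341
SAT-scale = SAT = 500 + 100z
Carry z at full precision (z = -20.3 / 17.9) into the conversion:
SAT-scale = 500 + 100 * (-20.3 / 17.9) = 500 + -2030 / 17.9
SAT-scale = 500 + -113.4078
SAT-scale = 386.5922

386.5922


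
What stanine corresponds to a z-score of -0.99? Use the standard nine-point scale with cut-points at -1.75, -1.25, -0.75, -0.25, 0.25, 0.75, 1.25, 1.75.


Stanine boundaries: [-1.75, -1.25, -0.75, -0.25, 0.25, 0.75, 1.25, 1.75]
z = -0.99
Check each boundary:
  z >= -1.75 -> could be stanine 2
  z >= -1.25 -> could be stanine 3
  z < -0.75
  z < -0.25
  z < 0.25
  z < 0.75
  z < 1.25
  z < 1.75
Highest qualifying boundary gives stanine = 3

3


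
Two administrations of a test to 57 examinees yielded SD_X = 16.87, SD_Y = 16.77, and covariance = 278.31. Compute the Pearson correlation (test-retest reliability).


r = cov(X,Y) / (SD_X * SD_Y)
r = 278.31 / (16.87 * 16.77)
r = 278.31 / 282.9099
r = 0.9837

0.9837


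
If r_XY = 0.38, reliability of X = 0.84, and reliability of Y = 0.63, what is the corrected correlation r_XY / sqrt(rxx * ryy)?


r_corrected = rxy / sqrt(rxx * ryy)
= 0.38 / sqrt(0.84 * 0.63)
= 0.38 / sqrt(0.5292)
= 0.38 / 0.727461
r_corrected = 0.5224

0.5224


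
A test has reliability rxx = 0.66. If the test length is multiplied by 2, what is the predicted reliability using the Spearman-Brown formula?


r_new = (n * rxx) / (1 + (n-1) * rxx)
r_new = (2 * 0.66) / (1 + 1 * 0.66)
r_new = 1.32 / 1.66
r_new = 0.7952

0.7952


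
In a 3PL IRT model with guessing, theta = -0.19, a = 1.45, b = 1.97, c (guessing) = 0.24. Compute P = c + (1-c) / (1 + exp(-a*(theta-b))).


logit = 1.45*(-0.19 - 1.97) = -3.132
P* = 1/(1 + exp(--3.132)) = 0.0418
P = 0.24 + (1 - 0.24) * 0.0418
P = 0.2718

0.2718


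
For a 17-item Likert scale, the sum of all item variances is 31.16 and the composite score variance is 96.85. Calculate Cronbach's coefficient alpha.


alpha = (k/(k-1)) * (1 - sum(si^2)/s_total^2)
= (17/16) * (1 - 31.16/96.85)
alpha = 0.7207

0.7207


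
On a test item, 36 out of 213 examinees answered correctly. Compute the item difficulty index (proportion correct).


Item difficulty p = number correct / total examinees
p = 36 / 213
p = 0.169

0.169


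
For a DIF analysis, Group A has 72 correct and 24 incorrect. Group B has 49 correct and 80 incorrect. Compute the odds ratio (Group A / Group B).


Odds_A = 72/24 = 3.0
Odds_B = 49/80 = 0.6125
OR = Odds_A / Odds_B = 3.0 / 0.6125
Exactly, OR = (72 * 80) / (24 * 49) = 5760 / 1176
OR = 4.898

4.898


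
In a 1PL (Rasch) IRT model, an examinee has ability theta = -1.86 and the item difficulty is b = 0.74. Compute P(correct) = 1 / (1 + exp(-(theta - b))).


theta - b = -1.86 - 0.74 = -2.6
exp(-(theta - b)) = exp(2.6) = 13.4637
P = 1 / (1 + 13.4637)
P = 0.0691

0.0691


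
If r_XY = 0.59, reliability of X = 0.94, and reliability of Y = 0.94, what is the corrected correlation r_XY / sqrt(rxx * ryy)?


r_corrected = rxy / sqrt(rxx * ryy)
= 0.59 / sqrt(0.94 * 0.94)
= 0.59 / sqrt(0.8836)
= 0.59 / 0.94
r_corrected = 0.6277

0.6277


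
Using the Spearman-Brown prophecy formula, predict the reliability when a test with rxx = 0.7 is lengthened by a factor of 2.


r_new = (n * rxx) / (1 + (n-1) * rxx)
r_new = (2 * 0.7) / (1 + 1 * 0.7)
r_new = 1.4 / 1.7
r_new = 0.8235

0.8235


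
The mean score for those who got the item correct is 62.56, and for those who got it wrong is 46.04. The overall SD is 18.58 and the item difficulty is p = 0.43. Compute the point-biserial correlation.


q = 1 - p = 0.57
rpb = ((M1 - M0) / SD) * sqrt(p * q)
rpb = ((62.56 - 46.04) / 18.58) * sqrt(0.43 * 0.57)
rpb = 0.4402

0.4402


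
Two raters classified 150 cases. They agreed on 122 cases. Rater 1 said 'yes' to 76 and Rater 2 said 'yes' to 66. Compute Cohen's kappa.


P_o = 122/150 = 0.813333
P_e = (76*66 + 74*84) / 22500 = 0.4992
kappa = (P_o - P_e) / (1 - P_e)
kappa = (0.813333 - 0.4992) / (1 - 0.4992)
kappa = 0.6273

0.6273


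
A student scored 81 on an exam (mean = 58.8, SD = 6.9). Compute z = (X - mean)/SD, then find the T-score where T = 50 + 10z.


z = (X - mean) / SD = (81 - 58.8) / 6.9
z = 22.2 / 6.9
z = 3.2174
T-score = T = 50 + 10z
Carry z at full precision (z = 22.2 / 6.9) into the conversion:
T-score = 50 + 10 * (22.2 / 6.9) = 50 + 222 / 6.9
T-score = 50 + 32.1739
T-score = 82.1739

82.1739


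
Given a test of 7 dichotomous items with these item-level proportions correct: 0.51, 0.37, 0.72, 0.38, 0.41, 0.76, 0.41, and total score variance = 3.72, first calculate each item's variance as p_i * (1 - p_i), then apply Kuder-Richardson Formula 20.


For each item, compute p_i * q_i:
  Item 1: 0.51 * 0.49 = 0.2499
  Item 2: 0.37 * 0.63 = 0.2331
  Item 3: 0.72 * 0.28 = 0.2016
  Item 4: 0.38 * 0.62 = 0.2356
  Item 5: 0.41 * 0.59 = 0.2419
  Item 6: 0.76 * 0.24 = 0.1824
  Item 7: 0.41 * 0.59 = 0.2419
Sum(p_i * q_i) = 0.2499 + 0.2331 + 0.2016 + 0.2356 + 0.2419 + 0.1824 + 0.2419 = 1.5864
KR-20 = (k/(k-1)) * (1 - Sum(p_i*q_i) / Var_total)
= (7/6) * (1 - 1.5864/3.72)
= 1.1667 * 0.5735
KR-20 = 0.6691

0.6691


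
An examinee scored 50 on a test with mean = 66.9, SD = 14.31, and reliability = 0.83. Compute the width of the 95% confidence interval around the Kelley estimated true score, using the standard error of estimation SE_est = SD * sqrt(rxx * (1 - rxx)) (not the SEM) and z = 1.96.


True score estimate = 0.83*50 + 0.17*66.9 = 52.873
SE_est = SD * sqrt(rxx * (1 - rxx)) = 14.31 * sqrt(0.83 * 0.17) = 14.31 * sqrt(0.1411) = 5.375305
CI = T_est +/- z * SE_est, so width = 2 * z * SE_est = 2 * 1.96 * 5.375305
Width = 21.0712

21.0712
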